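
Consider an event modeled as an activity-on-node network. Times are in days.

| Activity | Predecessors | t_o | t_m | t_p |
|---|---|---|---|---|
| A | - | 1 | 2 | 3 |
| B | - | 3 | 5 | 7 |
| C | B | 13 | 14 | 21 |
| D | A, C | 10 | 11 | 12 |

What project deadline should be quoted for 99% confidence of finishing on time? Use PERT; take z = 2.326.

te_A = (1 + 4·2 + 3)/6 = 12/6 = 2; σ²_A = ((3−1)/6)² = 0.111
te_B = (3 + 4·5 + 7)/6 = 30/6 = 5; σ²_B = ((7−3)/6)² = 0.444
te_C = (13 + 4·14 + 21)/6 = 90/6 = 15; σ²_C = ((21−13)/6)² = 1.778
te_D = (10 + 4·11 + 12)/6 = 66/6 = 11; σ²_D = ((12−10)/6)² = 0.111

Forward pass:
ES_A = 0; EF_A = 2
ES_B = 0; EF_B = 5
ES_C = 5; EF_C = 5+15 = 20
ES_D = max(EF_A=2, EF_C=20) = 20; EF_D = 20+11 = 31
Expected project duration μ = 31 days. Critical path: B → C → D.

Variance along critical path = 0.444 + 1.778 + 0.111 = 2.333; σ = 1.528 days.
D = μ + z·σ = 31 + 2.326·1.528 = 34.6 days

34.6 days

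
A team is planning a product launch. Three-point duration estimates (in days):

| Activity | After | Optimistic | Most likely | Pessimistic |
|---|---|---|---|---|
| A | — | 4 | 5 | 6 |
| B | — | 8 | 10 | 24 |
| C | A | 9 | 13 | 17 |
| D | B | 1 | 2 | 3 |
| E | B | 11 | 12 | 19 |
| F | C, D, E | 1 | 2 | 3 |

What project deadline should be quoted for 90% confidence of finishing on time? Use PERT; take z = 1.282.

te_A = (4 + 4·5 + 6)/6 = 30/6 = 5; σ²_A = ((6−4)/6)² = 0.111
te_B = (8 + 4·10 + 24)/6 = 72/6 = 12; σ²_B = ((24−8)/6)² = 7.111
te_C = (9 + 4·13 + 17)/6 = 78/6 = 13; σ²_C = ((17−9)/6)² = 1.778
te_D = (1 + 4·2 + 3)/6 = 12/6 = 2; σ²_D = ((3−1)/6)² = 0.111
te_E = (11 + 4·12 + 19)/6 = 78/6 = 13; σ²_E = ((19−11)/6)² = 1.778
te_F = (1 + 4·2 + 3)/6 = 12/6 = 2; σ²_F = ((3−1)/6)² = 0.111

Forward pass:
ES_A = 0; EF_A = 5
ES_B = 0; EF_B = 12
ES_C = 5; EF_C = 5+13 = 18
ES_D = 12; EF_D = 12+2 = 14
ES_E = 12; EF_E = 12+13 = 25
ES_F = max(EF_C=18, EF_D=14, EF_E=25) = 25; EF_F = 25+2 = 27
Expected project duration μ = 27 days. Critical path: B → E → F.

Variance along critical path = 7.111 + 1.778 + 0.111 = 9.000; σ = 3.000 days.
D = μ + z·σ = 27 + 1.282·3.000 = 30.8 days

30.8 days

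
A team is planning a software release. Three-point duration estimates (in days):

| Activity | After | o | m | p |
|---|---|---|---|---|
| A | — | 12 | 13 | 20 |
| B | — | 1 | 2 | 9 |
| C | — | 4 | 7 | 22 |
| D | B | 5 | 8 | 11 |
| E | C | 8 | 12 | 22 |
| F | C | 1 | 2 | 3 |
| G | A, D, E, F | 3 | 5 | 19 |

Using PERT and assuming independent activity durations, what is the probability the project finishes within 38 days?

te_A = (12 + 4·13 + 20)/6 = 84/6 = 14; σ²_A = ((20−12)/6)² = 1.778
te_B = (1 + 4·2 + 9)/6 = 18/6 = 3; σ²_B = ((9−1)/6)² = 1.778
te_C = (4 + 4·7 + 22)/6 = 54/6 = 9; σ²_C = ((22−4)/6)² = 9.000
te_D = (5 + 4·8 + 11)/6 = 48/6 = 8; σ²_D = ((11−5)/6)² = 1.000
te_E = (8 + 4·12 + 22)/6 = 78/6 = 13; σ²_E = ((22−8)/6)² = 5.444
te_F = (1 + 4·2 + 3)/6 = 12/6 = 2; σ²_F = ((3−1)/6)² = 0.111
te_G = (3 + 4·5 + 19)/6 = 42/6 = 7; σ²_G = ((19−3)/6)² = 7.111

Forward pass:
ES_A = 0; EF_A = 14
ES_B = 0; EF_B = 3
ES_C = 0; EF_C = 9
ES_D = 3; EF_D = 3+8 = 11
ES_E = 9; EF_E = 9+13 = 22
ES_F = 9; EF_F = 9+2 = 11
ES_G = max(EF_A=14, EF_D=11, EF_E=22, EF_F=11) = 22; EF_G = 22+7 = 29
Expected project duration μ = 29 days. Critical path: C → E → G.

Variance along critical path = 9.000 + 5.444 + 7.111 = 21.556; σ = √21.556 = 4.643 days.
Z = (38 − 29) / 4.643 = 1.938
P(T ≤ 38) = Φ(1.938) ≈ 0.974

0.974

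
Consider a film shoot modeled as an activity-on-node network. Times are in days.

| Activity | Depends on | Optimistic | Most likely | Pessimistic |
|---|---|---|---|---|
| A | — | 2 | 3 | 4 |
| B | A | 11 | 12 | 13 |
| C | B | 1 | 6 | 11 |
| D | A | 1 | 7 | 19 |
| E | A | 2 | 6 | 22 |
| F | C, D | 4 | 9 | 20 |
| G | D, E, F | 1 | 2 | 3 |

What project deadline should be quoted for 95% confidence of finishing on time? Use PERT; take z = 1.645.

38.3 days

te_A = (2 + 4·3 + 4)/6 = 18/6 = 3; σ²_A = ((4−2)/6)² = 0.111
te_B = (11 + 4·12 + 13)/6 = 72/6 = 12; σ²_B = ((13−11)/6)² = 0.111
te_C = (1 + 4·6 + 11)/6 = 36/6 = 6; σ²_C = ((11−1)/6)² = 2.778
te_D = (1 + 4·7 + 19)/6 = 48/6 = 8; σ²_D = ((19−1)/6)² = 9.000
te_E = (2 + 4·6 + 22)/6 = 48/6 = 8; σ²_E = ((22−2)/6)² = 11.111
te_F = (4 + 4·9 + 20)/6 = 60/6 = 10; σ²_F = ((20−4)/6)² = 7.111
te_G = (1 + 4·2 + 3)/6 = 12/6 = 2; σ²_G = ((3−1)/6)² = 0.111

Forward pass:
ES_A = 0; EF_A = 3
ES_B = 3; EF_B = 3+12 = 15
ES_C = 15; EF_C = 15+6 = 21
ES_D = 3; EF_D = 3+8 = 11
ES_E = 3; EF_E = 3+8 = 11
ES_F = max(EF_C=21, EF_D=11) = 21; EF_F = 21+10 = 31
ES_G = max(EF_D=11, EF_E=11, EF_F=31) = 31; EF_G = 31+2 = 33
Expected project duration μ = 33 days. Critical path: A → B → C → F → G.

Variance along critical path = 0.111 + 0.111 + 2.778 + 7.111 + 0.111 = 10.222; σ = 3.197 days.
D = μ + z·σ = 33 + 1.645·3.197 = 38.3 days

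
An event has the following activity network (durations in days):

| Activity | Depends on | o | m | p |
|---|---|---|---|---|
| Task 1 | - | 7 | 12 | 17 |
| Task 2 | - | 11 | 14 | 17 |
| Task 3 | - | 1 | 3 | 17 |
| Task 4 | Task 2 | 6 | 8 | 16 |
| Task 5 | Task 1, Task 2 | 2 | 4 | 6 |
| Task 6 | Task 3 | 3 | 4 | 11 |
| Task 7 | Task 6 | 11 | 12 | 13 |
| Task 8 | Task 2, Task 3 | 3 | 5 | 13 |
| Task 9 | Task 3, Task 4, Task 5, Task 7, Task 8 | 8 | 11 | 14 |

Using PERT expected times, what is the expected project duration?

te_Task 1 = (7 + 4·12 + 17)/6 = 72/6 = 12
te_Task 2 = (11 + 4·14 + 17)/6 = 84/6 = 14
te_Task 3 = (1 + 4·3 + 17)/6 = 30/6 = 5
te_Task 4 = (6 + 4·8 + 16)/6 = 54/6 = 9
te_Task 5 = (2 + 4·4 + 6)/6 = 24/6 = 4
te_Task 6 = (3 + 4·4 + 11)/6 = 30/6 = 5
te_Task 7 = (11 + 4·12 + 13)/6 = 72/6 = 12
te_Task 8 = (3 + 4·5 + 13)/6 = 36/6 = 6
te_Task 9 = (8 + 4·11 + 14)/6 = 66/6 = 11

Forward pass:
ES_Task 1 = 0; EF_Task 1 = 12
ES_Task 2 = 0; EF_Task 2 = 14
ES_Task 3 = 0; EF_Task 3 = 5
ES_Task 4 = 14; EF_Task 4 = 14+9 = 23
ES_Task 5 = max(EF_Task 1=12, EF_Task 2=14) = 14; EF_Task 5 = 14+4 = 18
ES_Task 6 = 5; EF_Task 6 = 5+5 = 10
ES_Task 7 = 10; EF_Task 7 = 10+12 = 22
ES_Task 8 = max(EF_Task 2=14, EF_Task 3=5) = 14; EF_Task 8 = 14+6 = 20
ES_Task 9 = max(EF_Task 3=5, EF_Task 4=23, EF_Task 5=18, EF_Task 7=22, EF_Task 8=20) = 23; EF_Task 9 = 23+11 = 34
Expected project duration μ = 34 days. Critical path: Task 2 → Task 4 → Task 9.

34 days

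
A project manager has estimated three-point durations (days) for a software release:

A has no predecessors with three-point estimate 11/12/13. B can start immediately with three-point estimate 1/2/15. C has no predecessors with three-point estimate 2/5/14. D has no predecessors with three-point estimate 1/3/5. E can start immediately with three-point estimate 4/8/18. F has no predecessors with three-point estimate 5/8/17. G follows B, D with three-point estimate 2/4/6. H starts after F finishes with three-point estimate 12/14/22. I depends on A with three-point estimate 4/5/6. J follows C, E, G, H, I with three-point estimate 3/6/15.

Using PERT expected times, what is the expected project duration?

te_A = (11 + 4·12 + 13)/6 = 72/6 = 12
te_B = (1 + 4·2 + 15)/6 = 24/6 = 4
te_C = (2 + 4·5 + 14)/6 = 36/6 = 6
te_D = (1 + 4·3 + 5)/6 = 18/6 = 3
te_E = (4 + 4·8 + 18)/6 = 54/6 = 9
te_F = (5 + 4·8 + 17)/6 = 54/6 = 9
te_G = (2 + 4·4 + 6)/6 = 24/6 = 4
te_H = (12 + 4·14 + 22)/6 = 90/6 = 15
te_I = (4 + 4·5 + 6)/6 = 30/6 = 5
te_J = (3 + 4·6 + 15)/6 = 42/6 = 7

Forward pass:
ES_A = 0; EF_A = 12
ES_B = 0; EF_B = 4
ES_C = 0; EF_C = 6
ES_D = 0; EF_D = 3
ES_E = 0; EF_E = 9
ES_F = 0; EF_F = 9
ES_G = max(EF_B=4, EF_D=3) = 4; EF_G = 4+4 = 8
ES_H = 9; EF_H = 9+15 = 24
ES_I = 12; EF_I = 12+5 = 17
ES_J = max(EF_C=6, EF_E=9, EF_G=8, EF_H=24, EF_I=17) = 24; EF_J = 24+7 = 31
Expected project duration μ = 31 days. Critical path: F → H → J.

31 days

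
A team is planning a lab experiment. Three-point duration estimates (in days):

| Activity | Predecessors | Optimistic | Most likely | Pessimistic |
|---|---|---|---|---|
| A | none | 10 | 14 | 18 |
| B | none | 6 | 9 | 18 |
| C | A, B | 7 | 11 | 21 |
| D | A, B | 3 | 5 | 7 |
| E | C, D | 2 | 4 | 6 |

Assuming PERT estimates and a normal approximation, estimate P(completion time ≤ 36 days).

0.985

te_A = (10 + 4·14 + 18)/6 = 84/6 = 14; σ²_A = ((18−10)/6)² = 1.778
te_B = (6 + 4·9 + 18)/6 = 60/6 = 10; σ²_B = ((18−6)/6)² = 4.000
te_C = (7 + 4·11 + 21)/6 = 72/6 = 12; σ²_C = ((21−7)/6)² = 5.444
te_D = (3 + 4·5 + 7)/6 = 30/6 = 5; σ²_D = ((7−3)/6)² = 0.444
te_E = (2 + 4·4 + 6)/6 = 24/6 = 4; σ²_E = ((6−2)/6)² = 0.444

Forward pass:
ES_A = 0; EF_A = 14
ES_B = 0; EF_B = 10
ES_C = max(EF_A=14, EF_B=10) = 14; EF_C = 14+12 = 26
ES_D = max(EF_A=14, EF_B=10) = 14; EF_D = 14+5 = 19
ES_E = max(EF_C=26, EF_D=19) = 26; EF_E = 26+4 = 30
Expected project duration μ = 30 days. Critical path: A → C → E.

Variance along critical path = 1.778 + 5.444 + 0.444 = 7.667; σ = √7.667 = 2.769 days.
Z = (36 − 30) / 2.769 = 2.167
P(T ≤ 36) = Φ(2.167) ≈ 0.985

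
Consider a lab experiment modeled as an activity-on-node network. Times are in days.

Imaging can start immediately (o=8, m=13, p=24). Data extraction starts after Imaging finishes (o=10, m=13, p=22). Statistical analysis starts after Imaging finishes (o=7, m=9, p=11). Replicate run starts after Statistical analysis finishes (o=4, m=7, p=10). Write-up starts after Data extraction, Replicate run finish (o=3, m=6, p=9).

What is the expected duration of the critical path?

36 days

te_Imaging = (8 + 4·13 + 24)/6 = 84/6 = 14
te_Data extraction = (10 + 4·13 + 22)/6 = 84/6 = 14
te_Statistical analysis = (7 + 4·9 + 11)/6 = 54/6 = 9
te_Replicate run = (4 + 4·7 + 10)/6 = 42/6 = 7
te_Write-up = (3 + 4·6 + 9)/6 = 36/6 = 6

Forward pass:
ES_Imaging = 0; EF_Imaging = 14
ES_Data extraction = 14; EF_Data extraction = 14+14 = 28
ES_Statistical analysis = 14; EF_Statistical analysis = 14+9 = 23
ES_Replicate run = 23; EF_Replicate run = 23+7 = 30
ES_Write-up = max(EF_Data extraction=28, EF_Replicate run=30) = 30; EF_Write-up = 30+6 = 36
Expected project duration μ = 36 days. Critical path: Imaging → Statistical analysis → Replicate run → Write-up.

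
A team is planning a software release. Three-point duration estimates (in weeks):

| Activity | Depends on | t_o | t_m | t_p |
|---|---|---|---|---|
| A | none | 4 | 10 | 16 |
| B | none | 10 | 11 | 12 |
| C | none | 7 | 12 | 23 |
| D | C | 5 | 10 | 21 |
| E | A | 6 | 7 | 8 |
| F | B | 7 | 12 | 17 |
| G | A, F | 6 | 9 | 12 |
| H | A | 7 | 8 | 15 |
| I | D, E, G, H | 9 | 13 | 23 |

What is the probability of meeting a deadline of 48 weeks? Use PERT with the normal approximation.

0.744

te_A = (4 + 4·10 + 16)/6 = 60/6 = 10; σ²_A = ((16−4)/6)² = 4.000
te_B = (10 + 4·11 + 12)/6 = 66/6 = 11; σ²_B = ((12−10)/6)² = 0.111
te_C = (7 + 4·12 + 23)/6 = 78/6 = 13; σ²_C = ((23−7)/6)² = 7.111
te_D = (5 + 4·10 + 21)/6 = 66/6 = 11; σ²_D = ((21−5)/6)² = 7.111
te_E = (6 + 4·7 + 8)/6 = 42/6 = 7; σ²_E = ((8−6)/6)² = 0.111
te_F = (7 + 4·12 + 17)/6 = 72/6 = 12; σ²_F = ((17−7)/6)² = 2.778
te_G = (6 + 4·9 + 12)/6 = 54/6 = 9; σ²_G = ((12−6)/6)² = 1.000
te_H = (7 + 4·8 + 15)/6 = 54/6 = 9; σ²_H = ((15−7)/6)² = 1.778
te_I = (9 + 4·13 + 23)/6 = 84/6 = 14; σ²_I = ((23−9)/6)² = 5.444

Forward pass:
ES_A = 0; EF_A = 10
ES_B = 0; EF_B = 11
ES_C = 0; EF_C = 13
ES_D = 13; EF_D = 13+11 = 24
ES_E = 10; EF_E = 10+7 = 17
ES_F = 11; EF_F = 11+12 = 23
ES_G = max(EF_A=10, EF_F=23) = 23; EF_G = 23+9 = 32
ES_H = 10; EF_H = 10+9 = 19
ES_I = max(EF_D=24, EF_E=17, EF_G=32, EF_H=19) = 32; EF_I = 32+14 = 46
Expected project duration μ = 46 weeks. Critical path: B → F → G → I.

Variance along critical path = 0.111 + 2.778 + 1.000 + 5.444 = 9.333; σ = √9.333 = 3.055 weeks.
Z = (48 − 46) / 3.055 = 0.655
P(T ≤ 48) = Φ(0.655) ≈ 0.744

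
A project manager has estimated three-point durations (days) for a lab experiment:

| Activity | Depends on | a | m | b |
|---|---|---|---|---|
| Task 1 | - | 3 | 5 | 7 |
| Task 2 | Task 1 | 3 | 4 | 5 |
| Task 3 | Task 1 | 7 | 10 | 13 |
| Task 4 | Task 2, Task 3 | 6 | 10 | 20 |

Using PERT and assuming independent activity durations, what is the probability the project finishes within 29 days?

te_Task 1 = (3 + 4·5 + 7)/6 = 30/6 = 5; σ²_Task 1 = ((7−3)/6)² = 0.444
te_Task 2 = (3 + 4·4 + 5)/6 = 24/6 = 4; σ²_Task 2 = ((5−3)/6)² = 0.111
te_Task 3 = (7 + 4·10 + 13)/6 = 60/6 = 10; σ²_Task 3 = ((13−7)/6)² = 1.000
te_Task 4 = (6 + 4·10 + 20)/6 = 66/6 = 11; σ²_Task 4 = ((20−6)/6)² = 5.444

Forward pass:
ES_Task 1 = 0; EF_Task 1 = 5
ES_Task 2 = 5; EF_Task 2 = 5+4 = 9
ES_Task 3 = 5; EF_Task 3 = 5+10 = 15
ES_Task 4 = max(EF_Task 2=9, EF_Task 3=15) = 15; EF_Task 4 = 15+11 = 26
Expected project duration μ = 26 days. Critical path: Task 1 → Task 3 → Task 4.

Variance along critical path = 0.444 + 1.000 + 5.444 = 6.889; σ = √6.889 = 2.625 days.
Z = (29 − 26) / 2.625 = 1.143
P(T ≤ 29) = Φ(1.143) ≈ 0.873

0.873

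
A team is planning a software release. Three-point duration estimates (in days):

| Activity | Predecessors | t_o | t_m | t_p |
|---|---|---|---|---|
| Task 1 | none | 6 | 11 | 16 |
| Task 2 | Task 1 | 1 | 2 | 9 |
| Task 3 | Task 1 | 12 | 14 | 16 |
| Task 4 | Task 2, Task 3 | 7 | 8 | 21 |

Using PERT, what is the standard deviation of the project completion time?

te_Task 1 = (6 + 4·11 + 16)/6 = 66/6 = 11; σ²_Task 1 = ((16−6)/6)² = 2.778
te_Task 2 = (1 + 4·2 + 9)/6 = 18/6 = 3; σ²_Task 2 = ((9−1)/6)² = 1.778
te_Task 3 = (12 + 4·14 + 16)/6 = 84/6 = 14; σ²_Task 3 = ((16−12)/6)² = 0.444
te_Task 4 = (7 + 4·8 + 21)/6 = 60/6 = 10; σ²_Task 4 = ((21−7)/6)² = 5.444

Forward pass:
ES_Task 1 = 0; EF_Task 1 = 11
ES_Task 2 = 11; EF_Task 2 = 11+3 = 14
ES_Task 3 = 11; EF_Task 3 = 11+14 = 25
ES_Task 4 = max(EF_Task 2=14, EF_Task 3=25) = 25; EF_Task 4 = 25+10 = 35
Expected project duration μ = 35 days. Critical path: Task 1 → Task 3 → Task 4.

Variance along critical path = 2.778 + 0.444 + 5.444 = 8.667
σ = √8.667 = 2.944 days

2.94 days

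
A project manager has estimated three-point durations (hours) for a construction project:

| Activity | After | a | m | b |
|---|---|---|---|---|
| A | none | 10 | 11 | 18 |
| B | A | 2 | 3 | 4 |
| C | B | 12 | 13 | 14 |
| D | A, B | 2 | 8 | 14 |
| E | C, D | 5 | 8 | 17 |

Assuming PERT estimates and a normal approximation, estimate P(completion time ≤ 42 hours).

te_A = (10 + 4·11 + 18)/6 = 72/6 = 12; σ²_A = ((18−10)/6)² = 1.778
te_B = (2 + 4·3 + 4)/6 = 18/6 = 3; σ²_B = ((4−2)/6)² = 0.111
te_C = (12 + 4·13 + 14)/6 = 78/6 = 13; σ²_C = ((14−12)/6)² = 0.111
te_D = (2 + 4·8 + 14)/6 = 48/6 = 8; σ²_D = ((14−2)/6)² = 4.000
te_E = (5 + 4·8 + 17)/6 = 54/6 = 9; σ²_E = ((17−5)/6)² = 4.000

Forward pass:
ES_A = 0; EF_A = 12
ES_B = 12; EF_B = 12+3 = 15
ES_C = 15; EF_C = 15+13 = 28
ES_D = max(EF_A=12, EF_B=15) = 15; EF_D = 15+8 = 23
ES_E = max(EF_C=28, EF_D=23) = 28; EF_E = 28+9 = 37
Expected project duration μ = 37 hours. Critical path: A → B → C → E.

Variance along critical path = 1.778 + 0.111 + 0.111 + 4.000 = 6.000; σ = √6.000 = 2.449 hours.
Z = (42 − 37) / 2.449 = 2.041
P(T ≤ 42) = Φ(2.041) ≈ 0.979

0.979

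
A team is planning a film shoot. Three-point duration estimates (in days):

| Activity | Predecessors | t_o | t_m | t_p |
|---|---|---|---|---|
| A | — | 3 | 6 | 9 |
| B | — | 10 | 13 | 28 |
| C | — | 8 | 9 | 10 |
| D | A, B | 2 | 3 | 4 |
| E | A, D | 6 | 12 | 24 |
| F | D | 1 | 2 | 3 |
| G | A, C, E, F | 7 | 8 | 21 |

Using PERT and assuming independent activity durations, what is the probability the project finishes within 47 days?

0.892

te_A = (3 + 4·6 + 9)/6 = 36/6 = 6; σ²_A = ((9−3)/6)² = 1.000
te_B = (10 + 4·13 + 28)/6 = 90/6 = 15; σ²_B = ((28−10)/6)² = 9.000
te_C = (8 + 4·9 + 10)/6 = 54/6 = 9; σ²_C = ((10−8)/6)² = 0.111
te_D = (2 + 4·3 + 4)/6 = 18/6 = 3; σ²_D = ((4−2)/6)² = 0.111
te_E = (6 + 4·12 + 24)/6 = 78/6 = 13; σ²_E = ((24−6)/6)² = 9.000
te_F = (1 + 4·2 + 3)/6 = 12/6 = 2; σ²_F = ((3−1)/6)² = 0.111
te_G = (7 + 4·8 + 21)/6 = 60/6 = 10; σ²_G = ((21−7)/6)² = 5.444

Forward pass:
ES_A = 0; EF_A = 6
ES_B = 0; EF_B = 15
ES_C = 0; EF_C = 9
ES_D = max(EF_A=6, EF_B=15) = 15; EF_D = 15+3 = 18
ES_E = max(EF_A=6, EF_D=18) = 18; EF_E = 18+13 = 31
ES_F = 18; EF_F = 18+2 = 20
ES_G = max(EF_A=6, EF_C=9, EF_E=31, EF_F=20) = 31; EF_G = 31+10 = 41
Expected project duration μ = 41 days. Critical path: B → D → E → G.

Variance along critical path = 9.000 + 0.111 + 9.000 + 5.444 = 23.556; σ = √23.556 = 4.853 days.
Z = (47 − 41) / 4.853 = 1.236
P(T ≤ 47) = Φ(1.236) ≈ 0.892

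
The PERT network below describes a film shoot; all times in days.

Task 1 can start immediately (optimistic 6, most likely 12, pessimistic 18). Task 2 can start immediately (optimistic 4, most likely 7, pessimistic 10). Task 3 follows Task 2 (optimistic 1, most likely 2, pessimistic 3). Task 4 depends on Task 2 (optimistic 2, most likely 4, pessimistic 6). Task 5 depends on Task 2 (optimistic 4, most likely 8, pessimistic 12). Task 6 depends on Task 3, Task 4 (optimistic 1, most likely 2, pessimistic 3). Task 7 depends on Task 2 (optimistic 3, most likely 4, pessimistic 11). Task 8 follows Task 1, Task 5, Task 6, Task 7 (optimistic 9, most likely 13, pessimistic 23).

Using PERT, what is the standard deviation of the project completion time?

2.87 days

te_Task 1 = (6 + 4·12 + 18)/6 = 72/6 = 12; σ²_Task 1 = ((18−6)/6)² = 4.000
te_Task 2 = (4 + 4·7 + 10)/6 = 42/6 = 7; σ²_Task 2 = ((10−4)/6)² = 1.000
te_Task 3 = (1 + 4·2 + 3)/6 = 12/6 = 2; σ²_Task 3 = ((3−1)/6)² = 0.111
te_Task 4 = (2 + 4·4 + 6)/6 = 24/6 = 4; σ²_Task 4 = ((6−2)/6)² = 0.444
te_Task 5 = (4 + 4·8 + 12)/6 = 48/6 = 8; σ²_Task 5 = ((12−4)/6)² = 1.778
te_Task 6 = (1 + 4·2 + 3)/6 = 12/6 = 2; σ²_Task 6 = ((3−1)/6)² = 0.111
te_Task 7 = (3 + 4·4 + 11)/6 = 30/6 = 5; σ²_Task 7 = ((11−3)/6)² = 1.778
te_Task 8 = (9 + 4·13 + 23)/6 = 84/6 = 14; σ²_Task 8 = ((23−9)/6)² = 5.444

Forward pass:
ES_Task 1 = 0; EF_Task 1 = 12
ES_Task 2 = 0; EF_Task 2 = 7
ES_Task 3 = 7; EF_Task 3 = 7+2 = 9
ES_Task 4 = 7; EF_Task 4 = 7+4 = 11
ES_Task 5 = 7; EF_Task 5 = 7+8 = 15
ES_Task 6 = max(EF_Task 3=9, EF_Task 4=11) = 11; EF_Task 6 = 11+2 = 13
ES_Task 7 = 7; EF_Task 7 = 7+5 = 12
ES_Task 8 = max(EF_Task 1=12, EF_Task 5=15, EF_Task 6=13, EF_Task 7=12) = 15; EF_Task 8 = 15+14 = 29
Expected project duration μ = 29 days. Critical path: Task 2 → Task 5 → Task 8.

Variance along critical path = 1.000 + 1.778 + 5.444 = 8.222
σ = √8.222 = 2.867 days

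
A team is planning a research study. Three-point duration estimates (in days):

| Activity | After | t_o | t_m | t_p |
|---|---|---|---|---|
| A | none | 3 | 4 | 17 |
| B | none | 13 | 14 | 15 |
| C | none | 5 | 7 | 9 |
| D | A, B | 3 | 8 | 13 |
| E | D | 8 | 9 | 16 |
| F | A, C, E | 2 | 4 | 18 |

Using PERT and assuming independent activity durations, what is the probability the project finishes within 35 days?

te_A = (3 + 4·4 + 17)/6 = 36/6 = 6; σ²_A = ((17−3)/6)² = 5.444
te_B = (13 + 4·14 + 15)/6 = 84/6 = 14; σ²_B = ((15−13)/6)² = 0.111
te_C = (5 + 4·7 + 9)/6 = 42/6 = 7; σ²_C = ((9−5)/6)² = 0.444
te_D = (3 + 4·8 + 13)/6 = 48/6 = 8; σ²_D = ((13−3)/6)² = 2.778
te_E = (8 + 4·9 + 16)/6 = 60/6 = 10; σ²_E = ((16−8)/6)² = 1.778
te_F = (2 + 4·4 + 18)/6 = 36/6 = 6; σ²_F = ((18−2)/6)² = 7.111

Forward pass:
ES_A = 0; EF_A = 6
ES_B = 0; EF_B = 14
ES_C = 0; EF_C = 7
ES_D = max(EF_A=6, EF_B=14) = 14; EF_D = 14+8 = 22
ES_E = 22; EF_E = 22+10 = 32
ES_F = max(EF_A=6, EF_C=7, EF_E=32) = 32; EF_F = 32+6 = 38
Expected project duration μ = 38 days. Critical path: B → D → E → F.

Variance along critical path = 0.111 + 2.778 + 1.778 + 7.111 = 11.778; σ = √11.778 = 3.432 days.
Z = (35 − 38) / 3.432 = -0.874
P(T ≤ 35) = Φ(-0.874) ≈ 0.191

0.191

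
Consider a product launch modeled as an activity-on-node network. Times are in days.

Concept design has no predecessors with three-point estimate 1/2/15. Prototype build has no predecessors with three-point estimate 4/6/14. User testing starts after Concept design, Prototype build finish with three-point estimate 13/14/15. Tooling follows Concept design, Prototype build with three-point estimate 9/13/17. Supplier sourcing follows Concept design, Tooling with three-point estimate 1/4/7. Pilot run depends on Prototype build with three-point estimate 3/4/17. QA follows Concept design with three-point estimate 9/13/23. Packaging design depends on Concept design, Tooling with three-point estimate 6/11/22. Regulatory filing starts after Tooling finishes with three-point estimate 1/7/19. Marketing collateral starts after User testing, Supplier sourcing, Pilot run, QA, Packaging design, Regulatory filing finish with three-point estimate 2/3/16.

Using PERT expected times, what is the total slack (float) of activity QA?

14 days

te_Concept design = (1 + 4·2 + 15)/6 = 24/6 = 4
te_Prototype build = (4 + 4·6 + 14)/6 = 42/6 = 7
te_User testing = (13 + 4·14 + 15)/6 = 84/6 = 14
te_Tooling = (9 + 4·13 + 17)/6 = 78/6 = 13
te_Supplier sourcing = (1 + 4·4 + 7)/6 = 24/6 = 4
te_Pilot run = (3 + 4·4 + 17)/6 = 36/6 = 6
te_QA = (9 + 4·13 + 23)/6 = 84/6 = 14
te_Packaging design = (6 + 4·11 + 22)/6 = 72/6 = 12
te_Regulatory filing = (1 + 4·7 + 19)/6 = 48/6 = 8
te_Marketing collateral = (2 + 4·3 + 16)/6 = 30/6 = 5

Forward pass:
ES_Concept design = 0; EF_Concept design = 4
ES_Prototype build = 0; EF_Prototype build = 7
ES_User testing = max(EF_Concept design=4, EF_Prototype build=7) = 7; EF_User testing = 7+14 = 21
ES_Tooling = max(EF_Concept design=4, EF_Prototype build=7) = 7; EF_Tooling = 7+13 = 20
ES_Supplier sourcing = max(EF_Concept design=4, EF_Tooling=20) = 20; EF_Supplier sourcing = 20+4 = 24
ES_Pilot run = 7; EF_Pilot run = 7+6 = 13
ES_QA = 4; EF_QA = 4+14 = 18
ES_Packaging design = max(EF_Concept design=4, EF_Tooling=20) = 20; EF_Packaging design = 20+12 = 32
ES_Regulatory filing = 20; EF_Regulatory filing = 20+8 = 28
ES_Marketing collateral = max(EF_User testing=21, EF_Supplier sourcing=24, EF_Pilot run=13, EF_QA=18, EF_Packaging design=32, EF_Regulatory filing=28) = 32; EF_Marketing collateral = 32+5 = 37
Expected project duration μ = 37 days. Critical path: Prototype build → Tooling → Packaging design → Marketing collateral.

Backward pass:
LF_Marketing collateral = 37; LS_Marketing collateral = 37−5 = 32
LF_Regulatory filing = LS_Marketing collateral = 32; LS_Regulatory filing = 32−8 = 24
LF_Packaging design = LS_Marketing collateral = 32; LS_Packaging design = 32−12 = 20
LF_QA = LS_Marketing collateral = 32; LS_QA = 32−14 = 18
LF_Pilot run = LS_Marketing collateral = 32; LS_Pilot run = 32−6 = 26
LF_Supplier sourcing = LS_Marketing collateral = 32; LS_Supplier sourcing = 32−4 = 28
LF_Tooling = min(LS_Supplier sourcing=28, LS_Packaging design=20, LS_Regulatory filing=24) = 20; LS_Tooling = 20−13 = 7
LF_User testing = LS_Marketing collateral = 32; LS_User testing = 32−14 = 18
LF_Prototype build = min(LS_User testing=18, LS_Tooling=7, LS_Pilot run=26) = 7; LS_Prototype build = 7−7 = 0
LF_Concept design = min(LS_User testing=18, LS_Tooling=7, LS_Supplier sourcing=28, LS_QA=18, LS_Packaging design=20) = 7; LS_Concept design = 7−4 = 3
Slack_QA = LS_QA − ES_QA = 18 − 4 = 14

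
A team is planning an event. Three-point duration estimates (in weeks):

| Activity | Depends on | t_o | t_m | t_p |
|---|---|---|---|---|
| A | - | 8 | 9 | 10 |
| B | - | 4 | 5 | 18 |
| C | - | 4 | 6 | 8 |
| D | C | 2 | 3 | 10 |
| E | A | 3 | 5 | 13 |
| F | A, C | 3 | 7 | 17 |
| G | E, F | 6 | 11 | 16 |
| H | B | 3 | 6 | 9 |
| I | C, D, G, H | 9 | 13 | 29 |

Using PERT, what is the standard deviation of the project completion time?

4.41 weeks

te_A = (8 + 4·9 + 10)/6 = 54/6 = 9; σ²_A = ((10−8)/6)² = 0.111
te_B = (4 + 4·5 + 18)/6 = 42/6 = 7; σ²_B = ((18−4)/6)² = 5.444
te_C = (4 + 4·6 + 8)/6 = 36/6 = 6; σ²_C = ((8−4)/6)² = 0.444
te_D = (2 + 4·3 + 10)/6 = 24/6 = 4; σ²_D = ((10−2)/6)² = 1.778
te_E = (3 + 4·5 + 13)/6 = 36/6 = 6; σ²_E = ((13−3)/6)² = 2.778
te_F = (3 + 4·7 + 17)/6 = 48/6 = 8; σ²_F = ((17−3)/6)² = 5.444
te_G = (6 + 4·11 + 16)/6 = 66/6 = 11; σ²_G = ((16−6)/6)² = 2.778
te_H = (3 + 4·6 + 9)/6 = 36/6 = 6; σ²_H = ((9−3)/6)² = 1.000
te_I = (9 + 4·13 + 29)/6 = 90/6 = 15; σ²_I = ((29−9)/6)² = 11.111

Forward pass:
ES_A = 0; EF_A = 9
ES_B = 0; EF_B = 7
ES_C = 0; EF_C = 6
ES_D = 6; EF_D = 6+4 = 10
ES_E = 9; EF_E = 9+6 = 15
ES_F = max(EF_A=9, EF_C=6) = 9; EF_F = 9+8 = 17
ES_G = max(EF_E=15, EF_F=17) = 17; EF_G = 17+11 = 28
ES_H = 7; EF_H = 7+6 = 13
ES_I = max(EF_C=6, EF_D=10, EF_G=28, EF_H=13) = 28; EF_I = 28+15 = 43
Expected project duration μ = 43 weeks. Critical path: A → F → G → I.

Variance along critical path = 0.111 + 5.444 + 2.778 + 11.111 = 19.444
σ = √19.444 = 4.410 weeks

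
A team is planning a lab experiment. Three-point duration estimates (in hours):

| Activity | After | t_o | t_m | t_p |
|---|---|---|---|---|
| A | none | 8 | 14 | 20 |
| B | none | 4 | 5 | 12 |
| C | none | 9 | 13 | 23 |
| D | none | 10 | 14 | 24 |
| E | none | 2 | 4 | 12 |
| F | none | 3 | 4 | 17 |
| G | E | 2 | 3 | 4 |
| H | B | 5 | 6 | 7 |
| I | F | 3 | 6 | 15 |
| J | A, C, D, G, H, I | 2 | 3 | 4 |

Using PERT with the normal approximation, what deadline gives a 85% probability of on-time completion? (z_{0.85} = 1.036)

te_A = (8 + 4·14 + 20)/6 = 84/6 = 14; σ²_A = ((20−8)/6)² = 4.000
te_B = (4 + 4·5 + 12)/6 = 36/6 = 6; σ²_B = ((12−4)/6)² = 1.778
te_C = (9 + 4·13 + 23)/6 = 84/6 = 14; σ²_C = ((23−9)/6)² = 5.444
te_D = (10 + 4·14 + 24)/6 = 90/6 = 15; σ²_D = ((24−10)/6)² = 5.444
te_E = (2 + 4·4 + 12)/6 = 30/6 = 5; σ²_E = ((12−2)/6)² = 2.778
te_F = (3 + 4·4 + 17)/6 = 36/6 = 6; σ²_F = ((17−3)/6)² = 5.444
te_G = (2 + 4·3 + 4)/6 = 18/6 = 3; σ²_G = ((4−2)/6)² = 0.111
te_H = (5 + 4·6 + 7)/6 = 36/6 = 6; σ²_H = ((7−5)/6)² = 0.111
te_I = (3 + 4·6 + 15)/6 = 42/6 = 7; σ²_I = ((15−3)/6)² = 4.000
te_J = (2 + 4·3 + 4)/6 = 18/6 = 3; σ²_J = ((4−2)/6)² = 0.111

Forward pass:
ES_A = 0; EF_A = 14
ES_B = 0; EF_B = 6
ES_C = 0; EF_C = 14
ES_D = 0; EF_D = 15
ES_E = 0; EF_E = 5
ES_F = 0; EF_F = 6
ES_G = 5; EF_G = 5+3 = 8
ES_H = 6; EF_H = 6+6 = 12
ES_I = 6; EF_I = 6+7 = 13
ES_J = max(EF_A=14, EF_C=14, EF_D=15, EF_G=8, EF_H=12, EF_I=13) = 15; EF_J = 15+3 = 18
Expected project duration μ = 18 hours. Critical path: D → J.

Variance along critical path = 5.444 + 0.111 = 5.556; σ = 2.357 hours.
D = μ + z·σ = 18 + 1.036·2.357 = 20.4 hours

20.4 hours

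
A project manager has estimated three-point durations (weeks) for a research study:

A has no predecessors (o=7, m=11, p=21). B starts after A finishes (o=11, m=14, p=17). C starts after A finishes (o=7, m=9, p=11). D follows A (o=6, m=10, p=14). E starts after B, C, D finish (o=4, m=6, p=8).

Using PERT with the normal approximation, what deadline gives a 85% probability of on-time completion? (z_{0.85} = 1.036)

34.7 weeks

te_A = (7 + 4·11 + 21)/6 = 72/6 = 12; σ²_A = ((21−7)/6)² = 5.444
te_B = (11 + 4·14 + 17)/6 = 84/6 = 14; σ²_B = ((17−11)/6)² = 1.000
te_C = (7 + 4·9 + 11)/6 = 54/6 = 9; σ²_C = ((11−7)/6)² = 0.444
te_D = (6 + 4·10 + 14)/6 = 60/6 = 10; σ²_D = ((14−6)/6)² = 1.778
te_E = (4 + 4·6 + 8)/6 = 36/6 = 6; σ²_E = ((8−4)/6)² = 0.444

Forward pass:
ES_A = 0; EF_A = 12
ES_B = 12; EF_B = 12+14 = 26
ES_C = 12; EF_C = 12+9 = 21
ES_D = 12; EF_D = 12+10 = 22
ES_E = max(EF_B=26, EF_C=21, EF_D=22) = 26; EF_E = 26+6 = 32
Expected project duration μ = 32 weeks. Critical path: A → B → E.

Variance along critical path = 5.444 + 1.000 + 0.444 = 6.889; σ = 2.625 weeks.
D = μ + z·σ = 32 + 1.036·2.625 = 34.7 weeks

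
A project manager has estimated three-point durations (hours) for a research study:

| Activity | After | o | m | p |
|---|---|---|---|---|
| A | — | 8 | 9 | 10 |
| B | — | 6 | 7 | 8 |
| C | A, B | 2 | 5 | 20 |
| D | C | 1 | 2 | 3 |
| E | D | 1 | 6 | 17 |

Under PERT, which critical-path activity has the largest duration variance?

C

te_A = (8 + 4·9 + 10)/6 = 54/6 = 9; σ²_A = ((10−8)/6)² = 0.111
te_B = (6 + 4·7 + 8)/6 = 42/6 = 7; σ²_B = ((8−6)/6)² = 0.111
te_C = (2 + 4·5 + 20)/6 = 42/6 = 7; σ²_C = ((20−2)/6)² = 9.000
te_D = (1 + 4·2 + 3)/6 = 12/6 = 2; σ²_D = ((3−1)/6)² = 0.111
te_E = (1 + 4·6 + 17)/6 = 42/6 = 7; σ²_E = ((17−1)/6)² = 7.111

Forward pass:
ES_A = 0; EF_A = 9
ES_B = 0; EF_B = 7
ES_C = max(EF_A=9, EF_B=7) = 9; EF_C = 9+7 = 16
ES_D = 16; EF_D = 16+2 = 18
ES_E = 18; EF_E = 18+7 = 25
Expected project duration μ = 25 hours. Critical path: A → C → D → E.

Variances on critical path: σ²_A=0.111, σ²_C=9.000, σ²_D=0.111, σ²_E=7.111.
Largest is σ²_C = 9.000.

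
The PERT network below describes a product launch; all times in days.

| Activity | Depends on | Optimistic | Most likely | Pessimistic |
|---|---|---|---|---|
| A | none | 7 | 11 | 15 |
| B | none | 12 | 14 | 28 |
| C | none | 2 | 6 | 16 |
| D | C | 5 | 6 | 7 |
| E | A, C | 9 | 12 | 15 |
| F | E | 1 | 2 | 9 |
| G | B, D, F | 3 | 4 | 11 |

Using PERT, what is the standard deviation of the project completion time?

te_A = (7 + 4·11 + 15)/6 = 66/6 = 11; σ²_A = ((15−7)/6)² = 1.778
te_B = (12 + 4·14 + 28)/6 = 96/6 = 16; σ²_B = ((28−12)/6)² = 7.111
te_C = (2 + 4·6 + 16)/6 = 42/6 = 7; σ²_C = ((16−2)/6)² = 5.444
te_D = (5 + 4·6 + 7)/6 = 36/6 = 6; σ²_D = ((7−5)/6)² = 0.111
te_E = (9 + 4·12 + 15)/6 = 72/6 = 12; σ²_E = ((15−9)/6)² = 1.000
te_F = (1 + 4·2 + 9)/6 = 18/6 = 3; σ²_F = ((9−1)/6)² = 1.778
te_G = (3 + 4·4 + 11)/6 = 30/6 = 5; σ²_G = ((11−3)/6)² = 1.778

Forward pass:
ES_A = 0; EF_A = 11
ES_B = 0; EF_B = 16
ES_C = 0; EF_C = 7
ES_D = 7; EF_D = 7+6 = 13
ES_E = max(EF_A=11, EF_C=7) = 11; EF_E = 11+12 = 23
ES_F = 23; EF_F = 23+3 = 26
ES_G = max(EF_B=16, EF_D=13, EF_F=26) = 26; EF_G = 26+5 = 31
Expected project duration μ = 31 days. Critical path: A → E → F → G.

Variance along critical path = 1.778 + 1.000 + 1.778 + 1.778 = 6.333
σ = √6.333 = 2.517 days

2.52 days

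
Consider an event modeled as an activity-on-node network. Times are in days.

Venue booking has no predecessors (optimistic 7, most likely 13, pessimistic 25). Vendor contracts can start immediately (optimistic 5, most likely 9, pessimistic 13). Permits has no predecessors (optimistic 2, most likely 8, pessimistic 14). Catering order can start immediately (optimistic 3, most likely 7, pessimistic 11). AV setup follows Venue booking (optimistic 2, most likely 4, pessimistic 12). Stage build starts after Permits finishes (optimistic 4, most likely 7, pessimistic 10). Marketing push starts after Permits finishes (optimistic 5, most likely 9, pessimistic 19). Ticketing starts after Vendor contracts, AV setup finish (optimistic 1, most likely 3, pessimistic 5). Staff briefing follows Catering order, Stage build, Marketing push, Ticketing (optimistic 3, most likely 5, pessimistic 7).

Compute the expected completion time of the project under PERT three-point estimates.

27 days

te_Venue booking = (7 + 4·13 + 25)/6 = 84/6 = 14
te_Vendor contracts = (5 + 4·9 + 13)/6 = 54/6 = 9
te_Permits = (2 + 4·8 + 14)/6 = 48/6 = 8
te_Catering order = (3 + 4·7 + 11)/6 = 42/6 = 7
te_AV setup = (2 + 4·4 + 12)/6 = 30/6 = 5
te_Stage build = (4 + 4·7 + 10)/6 = 42/6 = 7
te_Marketing push = (5 + 4·9 + 19)/6 = 60/6 = 10
te_Ticketing = (1 + 4·3 + 5)/6 = 18/6 = 3
te_Staff briefing = (3 + 4·5 + 7)/6 = 30/6 = 5

Forward pass:
ES_Venue booking = 0; EF_Venue booking = 14
ES_Vendor contracts = 0; EF_Vendor contracts = 9
ES_Permits = 0; EF_Permits = 8
ES_Catering order = 0; EF_Catering order = 7
ES_AV setup = 14; EF_AV setup = 14+5 = 19
ES_Stage build = 8; EF_Stage build = 8+7 = 15
ES_Marketing push = 8; EF_Marketing push = 8+10 = 18
ES_Ticketing = max(EF_Vendor contracts=9, EF_AV setup=19) = 19; EF_Ticketing = 19+3 = 22
ES_Staff briefing = max(EF_Catering order=7, EF_Stage build=15, EF_Marketing push=18, EF_Ticketing=22) = 22; EF_Staff briefing = 22+5 = 27
Expected project duration μ = 27 days. Critical path: Venue booking → AV setup → Ticketing → Staff briefing.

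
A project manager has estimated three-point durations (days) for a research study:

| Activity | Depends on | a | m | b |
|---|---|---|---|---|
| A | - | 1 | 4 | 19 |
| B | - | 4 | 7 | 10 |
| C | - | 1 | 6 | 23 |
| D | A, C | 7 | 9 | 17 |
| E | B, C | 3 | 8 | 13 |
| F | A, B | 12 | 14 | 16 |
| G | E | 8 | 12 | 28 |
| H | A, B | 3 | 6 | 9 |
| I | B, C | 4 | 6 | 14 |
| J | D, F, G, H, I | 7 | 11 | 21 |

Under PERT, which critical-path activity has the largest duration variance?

C

te_A = (1 + 4·4 + 19)/6 = 36/6 = 6; σ²_A = ((19−1)/6)² = 9.000
te_B = (4 + 4·7 + 10)/6 = 42/6 = 7; σ²_B = ((10−4)/6)² = 1.000
te_C = (1 + 4·6 + 23)/6 = 48/6 = 8; σ²_C = ((23−1)/6)² = 13.444
te_D = (7 + 4·9 + 17)/6 = 60/6 = 10; σ²_D = ((17−7)/6)² = 2.778
te_E = (3 + 4·8 + 13)/6 = 48/6 = 8; σ²_E = ((13−3)/6)² = 2.778
te_F = (12 + 4·14 + 16)/6 = 84/6 = 14; σ²_F = ((16−12)/6)² = 0.444
te_G = (8 + 4·12 + 28)/6 = 84/6 = 14; σ²_G = ((28−8)/6)² = 11.111
te_H = (3 + 4·6 + 9)/6 = 36/6 = 6; σ²_H = ((9−3)/6)² = 1.000
te_I = (4 + 4·6 + 14)/6 = 42/6 = 7; σ²_I = ((14−4)/6)² = 2.778
te_J = (7 + 4·11 + 21)/6 = 72/6 = 12; σ²_J = ((21−7)/6)² = 5.444

Forward pass:
ES_A = 0; EF_A = 6
ES_B = 0; EF_B = 7
ES_C = 0; EF_C = 8
ES_D = max(EF_A=6, EF_C=8) = 8; EF_D = 8+10 = 18
ES_E = max(EF_B=7, EF_C=8) = 8; EF_E = 8+8 = 16
ES_F = max(EF_A=6, EF_B=7) = 7; EF_F = 7+14 = 21
ES_G = 16; EF_G = 16+14 = 30
ES_H = max(EF_A=6, EF_B=7) = 7; EF_H = 7+6 = 13
ES_I = max(EF_B=7, EF_C=8) = 8; EF_I = 8+7 = 15
ES_J = max(EF_D=18, EF_F=21, EF_G=30, EF_H=13, EF_I=15) = 30; EF_J = 30+12 = 42
Expected project duration μ = 42 days. Critical path: C → E → G → J.

Variances on critical path: σ²_C=13.444, σ²_E=2.778, σ²_G=11.111, σ²_J=5.444.
Largest is σ²_C = 13.444.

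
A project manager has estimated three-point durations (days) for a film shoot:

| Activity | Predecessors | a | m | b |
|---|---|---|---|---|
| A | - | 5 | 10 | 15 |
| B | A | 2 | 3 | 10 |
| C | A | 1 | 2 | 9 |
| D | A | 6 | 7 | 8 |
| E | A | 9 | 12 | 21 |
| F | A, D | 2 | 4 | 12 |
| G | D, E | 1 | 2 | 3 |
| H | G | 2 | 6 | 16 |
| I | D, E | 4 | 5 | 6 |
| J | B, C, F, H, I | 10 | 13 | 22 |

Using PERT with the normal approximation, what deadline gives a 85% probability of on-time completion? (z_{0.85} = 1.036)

te_A = (5 + 4·10 + 15)/6 = 60/6 = 10; σ²_A = ((15−5)/6)² = 2.778
te_B = (2 + 4·3 + 10)/6 = 24/6 = 4; σ²_B = ((10−2)/6)² = 1.778
te_C = (1 + 4·2 + 9)/6 = 18/6 = 3; σ²_C = ((9−1)/6)² = 1.778
te_D = (6 + 4·7 + 8)/6 = 42/6 = 7; σ²_D = ((8−6)/6)² = 0.111
te_E = (9 + 4·12 + 21)/6 = 78/6 = 13; σ²_E = ((21−9)/6)² = 4.000
te_F = (2 + 4·4 + 12)/6 = 30/6 = 5; σ²_F = ((12−2)/6)² = 2.778
te_G = (1 + 4·2 + 3)/6 = 12/6 = 2; σ²_G = ((3−1)/6)² = 0.111
te_H = (2 + 4·6 + 16)/6 = 42/6 = 7; σ²_H = ((16−2)/6)² = 5.444
te_I = (4 + 4·5 + 6)/6 = 30/6 = 5; σ²_I = ((6−4)/6)² = 0.111
te_J = (10 + 4·13 + 22)/6 = 84/6 = 14; σ²_J = ((22−10)/6)² = 4.000

Forward pass:
ES_A = 0; EF_A = 10
ES_B = 10; EF_B = 10+4 = 14
ES_C = 10; EF_C = 10+3 = 13
ES_D = 10; EF_D = 10+7 = 17
ES_E = 10; EF_E = 10+13 = 23
ES_F = max(EF_A=10, EF_D=17) = 17; EF_F = 17+5 = 22
ES_G = max(EF_D=17, EF_E=23) = 23; EF_G = 23+2 = 25
ES_H = 25; EF_H = 25+7 = 32
ES_I = max(EF_D=17, EF_E=23) = 23; EF_I = 23+5 = 28
ES_J = max(EF_B=14, EF_C=13, EF_F=22, EF_H=32, EF_I=28) = 32; EF_J = 32+14 = 46
Expected project duration μ = 46 days. Critical path: A → E → G → H → J.

Variance along critical path = 2.778 + 4.000 + 0.111 + 5.444 + 4.000 = 16.333; σ = 4.041 days.
D = μ + z·σ = 46 + 1.036·4.041 = 50.2 days

50.2 days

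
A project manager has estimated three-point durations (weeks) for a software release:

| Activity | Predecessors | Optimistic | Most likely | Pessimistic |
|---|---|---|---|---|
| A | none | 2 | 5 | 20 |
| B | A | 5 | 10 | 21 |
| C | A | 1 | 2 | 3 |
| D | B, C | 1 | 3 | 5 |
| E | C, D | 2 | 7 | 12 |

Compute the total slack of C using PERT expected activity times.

9 weeks

te_A = (2 + 4·5 + 20)/6 = 42/6 = 7
te_B = (5 + 4·10 + 21)/6 = 66/6 = 11
te_C = (1 + 4·2 + 3)/6 = 12/6 = 2
te_D = (1 + 4·3 + 5)/6 = 18/6 = 3
te_E = (2 + 4·7 + 12)/6 = 42/6 = 7

Forward pass:
ES_A = 0; EF_A = 7
ES_B = 7; EF_B = 7+11 = 18
ES_C = 7; EF_C = 7+2 = 9
ES_D = max(EF_B=18, EF_C=9) = 18; EF_D = 18+3 = 21
ES_E = max(EF_C=9, EF_D=21) = 21; EF_E = 21+7 = 28
Expected project duration μ = 28 weeks. Critical path: A → B → D → E.

Backward pass:
LF_E = 28; LS_E = 28−7 = 21
LF_D = LS_E = 21; LS_D = 21−3 = 18
LF_C = min(LS_D=18, LS_E=21) = 18; LS_C = 18−2 = 16
LF_B = LS_D = 18; LS_B = 18−11 = 7
LF_A = min(LS_B=7, LS_C=16) = 7; LS_A = 7−7 = 0
Slack_C = LS_C − ES_C = 16 − 7 = 9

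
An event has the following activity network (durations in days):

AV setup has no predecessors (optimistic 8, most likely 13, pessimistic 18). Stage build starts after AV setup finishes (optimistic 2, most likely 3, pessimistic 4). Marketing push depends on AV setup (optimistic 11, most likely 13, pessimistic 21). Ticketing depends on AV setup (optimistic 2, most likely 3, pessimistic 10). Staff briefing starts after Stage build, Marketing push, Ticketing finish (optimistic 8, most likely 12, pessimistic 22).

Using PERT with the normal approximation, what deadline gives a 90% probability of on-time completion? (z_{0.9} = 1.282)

44.3 days

te_AV setup = (8 + 4·13 + 18)/6 = 78/6 = 13; σ²_AV setup = ((18−8)/6)² = 2.778
te_Stage build = (2 + 4·3 + 4)/6 = 18/6 = 3; σ²_Stage build = ((4−2)/6)² = 0.111
te_Marketing push = (11 + 4·13 + 21)/6 = 84/6 = 14; σ²_Marketing push = ((21−11)/6)² = 2.778
te_Ticketing = (2 + 4·3 + 10)/6 = 24/6 = 4; σ²_Ticketing = ((10−2)/6)² = 1.778
te_Staff briefing = (8 + 4·12 + 22)/6 = 78/6 = 13; σ²_Staff briefing = ((22−8)/6)² = 5.444

Forward pass:
ES_AV setup = 0; EF_AV setup = 13
ES_Stage build = 13; EF_Stage build = 13+3 = 16
ES_Marketing push = 13; EF_Marketing push = 13+14 = 27
ES_Ticketing = 13; EF_Ticketing = 13+4 = 17
ES_Staff briefing = max(EF_Stage build=16, EF_Marketing push=27, EF_Ticketing=17) = 27; EF_Staff briefing = 27+13 = 40
Expected project duration μ = 40 days. Critical path: AV setup → Marketing push → Staff briefing.

Variance along critical path = 2.778 + 2.778 + 5.444 = 11.000; σ = 3.317 days.
D = μ + z·σ = 40 + 1.282·3.317 = 44.3 days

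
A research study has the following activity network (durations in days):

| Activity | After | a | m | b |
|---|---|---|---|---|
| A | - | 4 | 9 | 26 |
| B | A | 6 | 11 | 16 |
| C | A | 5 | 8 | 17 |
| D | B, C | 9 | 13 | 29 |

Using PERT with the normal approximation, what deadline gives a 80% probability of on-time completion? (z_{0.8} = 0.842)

41.4 days

te_A = (4 + 4·9 + 26)/6 = 66/6 = 11; σ²_A = ((26−4)/6)² = 13.444
te_B = (6 + 4·11 + 16)/6 = 66/6 = 11; σ²_B = ((16−6)/6)² = 2.778
te_C = (5 + 4·8 + 17)/6 = 54/6 = 9; σ²_C = ((17−5)/6)² = 4.000
te_D = (9 + 4·13 + 29)/6 = 90/6 = 15; σ²_D = ((29−9)/6)² = 11.111

Forward pass:
ES_A = 0; EF_A = 11
ES_B = 11; EF_B = 11+11 = 22
ES_C = 11; EF_C = 11+9 = 20
ES_D = max(EF_B=22, EF_C=20) = 22; EF_D = 22+15 = 37
Expected project duration μ = 37 days. Critical path: A → B → D.

Variance along critical path = 13.444 + 2.778 + 11.111 = 27.333; σ = 5.228 days.
D = μ + z·σ = 37 + 0.842·5.228 = 41.4 days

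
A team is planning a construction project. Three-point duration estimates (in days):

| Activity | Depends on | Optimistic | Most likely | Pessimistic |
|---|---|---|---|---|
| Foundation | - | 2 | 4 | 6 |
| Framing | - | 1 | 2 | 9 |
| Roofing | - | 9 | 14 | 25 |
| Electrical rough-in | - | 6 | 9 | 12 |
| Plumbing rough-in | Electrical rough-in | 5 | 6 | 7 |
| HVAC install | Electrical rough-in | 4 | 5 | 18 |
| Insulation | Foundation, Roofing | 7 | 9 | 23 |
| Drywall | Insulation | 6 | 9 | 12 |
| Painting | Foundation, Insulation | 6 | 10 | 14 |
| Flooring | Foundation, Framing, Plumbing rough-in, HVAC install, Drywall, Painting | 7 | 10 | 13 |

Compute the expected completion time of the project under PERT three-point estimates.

te_Foundation = (2 + 4·4 + 6)/6 = 24/6 = 4
te_Framing = (1 + 4·2 + 9)/6 = 18/6 = 3
te_Roofing = (9 + 4·14 + 25)/6 = 90/6 = 15
te_Electrical rough-in = (6 + 4·9 + 12)/6 = 54/6 = 9
te_Plumbing rough-in = (5 + 4·6 + 7)/6 = 36/6 = 6
te_HVAC install = (4 + 4·5 + 18)/6 = 42/6 = 7
te_Insulation = (7 + 4·9 + 23)/6 = 66/6 = 11
te_Drywall = (6 + 4·9 + 12)/6 = 54/6 = 9
te_Painting = (6 + 4·10 + 14)/6 = 60/6 = 10
te_Flooring = (7 + 4·10 + 13)/6 = 60/6 = 10

Forward pass:
ES_Foundation = 0; EF_Foundation = 4
ES_Framing = 0; EF_Framing = 3
ES_Roofing = 0; EF_Roofing = 15
ES_Electrical rough-in = 0; EF_Electrical rough-in = 9
ES_Plumbing rough-in = 9; EF_Plumbing rough-in = 9+6 = 15
ES_HVAC install = 9; EF_HVAC install = 9+7 = 16
ES_Insulation = max(EF_Foundation=4, EF_Roofing=15) = 15; EF_Insulation = 15+11 = 26
ES_Drywall = 26; EF_Drywall = 26+9 = 35
ES_Painting = max(EF_Foundation=4, EF_Insulation=26) = 26; EF_Painting = 26+10 = 36
ES_Flooring = max(EF_Foundation=4, EF_Framing=3, EF_Plumbing rough-in=15, EF_HVAC install=16, EF_Drywall=35, EF_Painting=36) = 36; EF_Flooring = 36+10 = 46
Expected project duration μ = 46 days. Critical path: Roofing → Insulation → Painting → Flooring.

46 days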